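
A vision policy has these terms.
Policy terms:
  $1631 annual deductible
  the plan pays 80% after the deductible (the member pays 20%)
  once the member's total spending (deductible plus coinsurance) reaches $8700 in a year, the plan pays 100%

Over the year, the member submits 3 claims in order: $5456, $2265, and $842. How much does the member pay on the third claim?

Claim 1 — $5456: $1631 to deductible, leaving $3825; 20% of $3825 = $765. Member pays $2396; OOP now $2396.
Claim 2 — $2265: deductible already satisfied, so member's share is 20% × $2265 = $453. Member owes $453 (running OOP $2849).
Claim 3 — $842: deductible met; 20% of $842 = $168.40. Member owes $168.40 (running OOP $3017.40).

$168.40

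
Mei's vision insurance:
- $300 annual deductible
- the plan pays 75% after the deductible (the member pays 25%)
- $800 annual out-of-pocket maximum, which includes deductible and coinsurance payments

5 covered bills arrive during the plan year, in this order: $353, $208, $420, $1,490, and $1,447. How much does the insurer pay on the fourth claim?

$1,160.25

Bill 1, $353: $300 to deductible, leaving $53; member's 25% is $13.25. Member pays $313.25; OOP now $313.25. Insurer: $353 − $313.25 = $39.75.
Bill 2, $208: deductible already satisfied, so member's share is 25% × $208 = $52. Member pays $52; OOP now $365.25. Insurer: $208 − $52 = $156.
Bill 3, $420: deductible met; 25% of $420 = $105. Member owes $105 (running OOP $470.25). Insurer: $420 − $105 = $315.
Bill 4, $1,490: deductible already satisfied, so member's share is 25% × $1,490 = $372.50. That would push OOP to $842.75, over the $800 cap, so member pays $800 − $470.25 = $329.75. Plan pays $1,490 − $329.75 = $1,160.25.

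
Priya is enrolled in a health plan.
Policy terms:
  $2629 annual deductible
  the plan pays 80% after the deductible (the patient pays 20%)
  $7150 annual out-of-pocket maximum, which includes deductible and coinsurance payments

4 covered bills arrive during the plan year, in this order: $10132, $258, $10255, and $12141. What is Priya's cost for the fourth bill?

$917.80

Claim 1 ($10132): $2629 finishes the deductible; $7503 goes to coinsurance; coinsurance $7503 × 20% = $1500.60. Cost to patient: $4129.60. OOP to date $4129.60.
Claim 2 ($258): 20% coinsurance on $258 = $51.60. Patient owes $51.60 (running OOP $4181.20).
Claim 3 ($10255): 20% coinsurance on $10255 = $2051. Patient owes $2051 (running OOP $6232.20).
Claim 4 ($12141): deductible already satisfied, so patient's share is 20% × $12141 = $2428.20. That would push OOP to $8660.40, over the $7150 cap, so patient pays $7150 − $6232.20 = $917.80.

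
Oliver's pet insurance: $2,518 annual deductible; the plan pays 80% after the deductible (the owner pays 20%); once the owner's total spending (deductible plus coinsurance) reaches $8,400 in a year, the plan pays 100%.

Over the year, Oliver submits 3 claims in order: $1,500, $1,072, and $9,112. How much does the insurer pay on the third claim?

$7,289.60

Bill 1, $1,500: fully absorbed by the deductible. Cost to owner: $1,500. OOP to date $1,500. Insurer: $1,500 − $1,500 = $0.
Bill 2, $1,072: deductible takes $1,018, $54 remains; 20% of $54 = $10.80. Owner owes $1,028.80 (running OOP $2,528.80). Insurer: $1,072 − $1,028.80 = $43.20.
Bill 3, $9,112: 20% coinsurance on $9,112 = $1,822.40. Cost to owner: $1,822.40. OOP to date $4,351.20. Plan pays $9,112 − $1,822.40 = $7,289.60.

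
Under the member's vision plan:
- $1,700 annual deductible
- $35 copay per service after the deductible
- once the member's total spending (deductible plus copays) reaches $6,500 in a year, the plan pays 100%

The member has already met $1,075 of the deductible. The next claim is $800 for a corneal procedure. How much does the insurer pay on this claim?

$140

Deductible still to meet: $1,700 − $1,075 = $625.
After the $625 deductible portion, $800 − $625 = $175 is subject to the copay.
Copay on this service: $35.
Member responsibility before any cap: $625 + $35 = $660.
Cumulative spending $1,075 + $660 = $1,735 stays under the $6,500 maximum.
The insurer covers the remainder: $800 − $660 = $140.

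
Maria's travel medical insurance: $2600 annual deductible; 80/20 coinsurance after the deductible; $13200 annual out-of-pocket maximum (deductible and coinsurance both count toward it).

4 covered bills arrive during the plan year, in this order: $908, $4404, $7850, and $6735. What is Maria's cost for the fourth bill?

$1347

Bill 1, $908: all of it applies to the deductible. Traveler owes $908 (running OOP $908).
Bill 2, $4404: $1692 finishes the deductible; $2712 goes to coinsurance; coinsurance $2712 × 20% = $542.40. Traveler pays $2234.40; OOP now $3142.40.
Bill 3, $7850: 20% coinsurance on $7850 = $1570. Traveler pays $1570; OOP now $4712.40.
Bill 4, $6735: deductible already satisfied, so traveler's share is 20% × $6735 = $1347. Traveler owes $1347 (running OOP $6059.40).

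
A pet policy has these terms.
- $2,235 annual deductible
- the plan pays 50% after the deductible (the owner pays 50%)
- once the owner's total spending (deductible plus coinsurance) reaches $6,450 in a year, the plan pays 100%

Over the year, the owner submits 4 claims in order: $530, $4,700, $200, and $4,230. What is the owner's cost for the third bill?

$100

Bill 1, $530: entire amount goes to the deductible. Owner pays $530; OOP now $530.
Bill 2, $4,700: deductible takes $1,705, $2,995 remains; coinsurance $2,995 × 50% = $1,497.50. Owner pays $3,202.50; OOP now $3,732.50.
Bill 3, $200: deductible met; 50% of $200 = $100. Cost to owner: $100. OOP to date $3,832.50.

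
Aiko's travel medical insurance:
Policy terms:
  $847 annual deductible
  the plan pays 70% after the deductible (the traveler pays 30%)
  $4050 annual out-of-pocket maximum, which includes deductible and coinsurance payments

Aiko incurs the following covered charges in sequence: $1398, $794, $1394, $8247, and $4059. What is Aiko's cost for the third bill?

$418.20

Bill 1, $1398: deductible takes $847, $551 remains; coinsurance $551 × 30% = $165.30. Cost to traveler: $1012.30. OOP to date $1012.30.
Bill 2, $794: deductible already satisfied, so traveler's share is 30% × $794 = $238.20. Cost to traveler: $238.20. OOP to date $1250.50.
Bill 3, $1394: deductible already satisfied, so traveler's share is 30% × $1394 = $418.20. Traveler pays $418.20; OOP now $1668.70.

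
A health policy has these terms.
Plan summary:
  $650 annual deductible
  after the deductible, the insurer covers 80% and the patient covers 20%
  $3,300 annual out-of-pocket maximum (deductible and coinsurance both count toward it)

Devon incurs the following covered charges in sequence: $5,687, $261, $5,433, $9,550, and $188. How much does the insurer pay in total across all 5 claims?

$17,819

Claim 1 ($5,687): $650 to deductible, leaving $5,037; 20% of $5,037 = $1,007.40. Cost to patient: $1,657.40. OOP to date $1,657.40. Plan pays $5,687 − $1,657.40 = $4,029.60.
Claim 2 ($261): deductible already satisfied, so patient's share is 20% × $261 = $52.20. Cost to patient: $52.20. OOP to date $1,709.60. Insurer: $261 − $52.20 = $208.80.
Claim 3 ($5,433): deductible already satisfied, so patient's share is 20% × $5,433 = $1,086.60. Cost to patient: $1,086.60. OOP to date $2,796.20. Insurer: $5,433 − $1,086.60 = $4,346.40.
Claim 4 ($9,550): deductible already satisfied, so patient's share is 20% × $9,550 = $1,910. Adding that to $2,796.20 gives $4,706.20, past the $3,300 cap; patient pays only $3,300 − $2,796.20 = $503.80. Insurer: $9,550 − $503.80 = $9,046.20.
Claim 5 ($188): deductible met; 20% of $188 = $37.60. Adding that to $3,300 gives $3,337.60, past the $3,300 cap; patient pays only $3,300 − $3,300 = $0. Insurer: $188 − $0 = $188.
Insurer total = bills − patient's total = $21,119 − $3,300 = $17,819.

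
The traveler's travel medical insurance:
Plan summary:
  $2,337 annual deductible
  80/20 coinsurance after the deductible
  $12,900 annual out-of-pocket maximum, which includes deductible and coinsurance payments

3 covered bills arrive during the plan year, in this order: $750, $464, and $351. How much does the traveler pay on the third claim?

Claim 1 — $750: fully absorbed by the deductible. Cost to traveler: $750. OOP to date $750.
Claim 2 — $464: entire amount goes to the deductible. Cost to traveler: $464. OOP to date $1,214.
Claim 3 — $351: all of it applies to the deductible. Cost to traveler: $351. OOP to date $1,565.

$351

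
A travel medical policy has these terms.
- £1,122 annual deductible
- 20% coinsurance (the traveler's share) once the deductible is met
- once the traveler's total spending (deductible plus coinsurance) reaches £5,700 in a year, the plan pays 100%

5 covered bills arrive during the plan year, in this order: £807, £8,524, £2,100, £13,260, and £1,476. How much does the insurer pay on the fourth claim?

Claim 1 (£807): entire amount goes to the deductible. Traveler pays £807; OOP now £807. Insurer: £807 − £807 = £0.
Claim 2 (£8,524): deductible takes £315, £8,209 remains; coinsurance £8,209 × 20% = £1,641.80. Traveler owes £1,956.80 (running OOP £2,763.80). Plan pays £8,524 − £1,956.80 = £6,567.20.
Claim 3 (£2,100): deductible already satisfied, so traveler's share is 20% × £2,100 = £420. Traveler pays £420; OOP now £3,183.80. Insurer: £2,100 − £420 = £1,680.
Claim 4 (£13,260): 20% coinsurance on £13,260 = £2,652. Adding that to £3,183.80 gives £5,835.80, past the £5,700 cap; traveler pays only £5,700 − £3,183.80 = £2,516.20. Insurer: £13,260 − £2,516.20 = £10,743.80.

£10,743.80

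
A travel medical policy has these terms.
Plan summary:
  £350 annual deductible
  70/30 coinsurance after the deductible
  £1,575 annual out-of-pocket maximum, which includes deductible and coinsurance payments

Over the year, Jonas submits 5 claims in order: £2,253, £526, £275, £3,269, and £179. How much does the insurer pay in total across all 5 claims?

Bill 1, £2,253: £350 to deductible, leaving £1,903; 30% of £1,903 = £570.90. Traveler pays £920.90; OOP now £920.90. Plan pays £2,253 − £920.90 = £1,332.10.
Bill 2, £526: deductible met; 30% of £526 = £157.80. Traveler pays £157.80; OOP now £1,078.70. Plan pays £526 − £157.80 = £368.20.
Bill 3, £275: 30% coinsurance on £275 = £82.50. Cost to traveler: £82.50. OOP to date £1,161.20. Insurer: £275 − £82.50 = £192.50.
Bill 4, £3,269: deductible already satisfied, so traveler's share is 30% × £3,269 = £980.70. OOP would hit £2,141.90 > £1,575, so the cap limits the traveler to £1,575 − £1,161.20 = £413.80. Plan pays £3,269 − £413.80 = £2,855.20.
Bill 5, £179: 30% coinsurance on £179 = £53.70. That would push OOP to £1,628.70, over the £1,575 cap, so traveler pays £1,575 − £1,575 = £0. Insurer: £179 − £0 = £179.
Insurer total: £1,332.10 + £368.20 + £192.50 + £2,855.20 + £179 = £4,927.

£4,927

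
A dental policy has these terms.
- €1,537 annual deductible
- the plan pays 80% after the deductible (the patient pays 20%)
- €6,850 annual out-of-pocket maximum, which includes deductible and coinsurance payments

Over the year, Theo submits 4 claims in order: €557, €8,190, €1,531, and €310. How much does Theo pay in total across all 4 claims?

#1 (€557): fully absorbed by the deductible. Patient pays €557; OOP now €557.
#2 (€8,190): €980 finishes the deductible; €7,210 goes to coinsurance; patient's 20% is €1,442. Cost to patient: €2,422. OOP to date €2,979.
#3 (€1,531): deductible met; 20% of €1,531 = €306.20. Patient owes €306.20 (running OOP €3,285.20).
#4 (€310): deductible already satisfied, so patient's share is 20% × €310 = €62. Patient owes €62 (running OOP €3,347.20).
Summing the patient's payments: €557 + €2,422 + €306.20 + €62 = €3,347.20.

€3,347.20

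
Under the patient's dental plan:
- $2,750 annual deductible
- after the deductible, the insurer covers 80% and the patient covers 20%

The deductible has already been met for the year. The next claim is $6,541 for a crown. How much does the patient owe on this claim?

$1,308.20

The deductible is already satisfied, so the full bill goes to coinsurance.
20% of $6,541 = $1,308.20 falls to the patient.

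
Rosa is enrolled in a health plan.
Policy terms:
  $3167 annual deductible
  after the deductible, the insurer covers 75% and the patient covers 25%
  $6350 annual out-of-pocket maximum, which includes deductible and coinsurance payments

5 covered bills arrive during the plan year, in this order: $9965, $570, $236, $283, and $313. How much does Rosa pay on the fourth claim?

$70.75

Bill 1, $9965: deductible takes $3167, $6798 remains; coinsurance $6798 × 25% = $1699.50. Patient owes $4866.50 (running OOP $4866.50).
Bill 2, $570: deductible already satisfied, so patient's share is 25% × $570 = $142.50. Patient owes $142.50 (running OOP $5009).
Bill 3, $236: deductible already satisfied, so patient's share is 25% × $236 = $59. Patient owes $59 (running OOP $5068).
Bill 4, $283: deductible met; 25% of $283 = $70.75. Patient pays $70.75; OOP now $5138.75.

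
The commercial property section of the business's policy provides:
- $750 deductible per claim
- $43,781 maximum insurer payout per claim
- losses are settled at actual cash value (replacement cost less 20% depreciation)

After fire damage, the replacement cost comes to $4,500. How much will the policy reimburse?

$2,850

At 20% depreciation, ACV = $4,500 − $900 = $3,600.
After the deductible, $3,600 − $750 = $2,850 remains.
$2,850 is within the $43,781 limit, so the insurer pays $2,850.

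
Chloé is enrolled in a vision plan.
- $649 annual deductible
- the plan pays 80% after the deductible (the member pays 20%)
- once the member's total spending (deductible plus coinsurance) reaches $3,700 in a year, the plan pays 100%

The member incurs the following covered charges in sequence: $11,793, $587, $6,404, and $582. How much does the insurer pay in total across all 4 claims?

$15,666

Claim 1 ($11,793): deductible takes $649, $11,144 remains; coinsurance $11,144 × 20% = $2,228.80. Member owes $2,877.80 (running OOP $2,877.80). Insurer: $11,793 − $2,877.80 = $8,915.20.
Claim 2 ($587): deductible already satisfied, so member's share is 20% × $587 = $117.40. Cost to member: $117.40. OOP to date $2,995.20. Plan pays $587 − $117.40 = $469.60.
Claim 3 ($6,404): deductible met; 20% of $6,404 = $1,280.80. That would push OOP to $4,276, over the $3,700 cap, so member pays $3,700 − $2,995.20 = $704.80. Insurer: $6,404 − $704.80 = $5,699.20.
Claim 4 ($582): deductible met; 20% of $582 = $116.40. That would push OOP to $3,816.40, over the $3,700 cap, so member pays $3,700 − $3,700 = $0. Plan pays $582 − $0 = $582.
Insurer total: $8,915.20 + $469.60 + $5,699.20 + $582 = $15,666.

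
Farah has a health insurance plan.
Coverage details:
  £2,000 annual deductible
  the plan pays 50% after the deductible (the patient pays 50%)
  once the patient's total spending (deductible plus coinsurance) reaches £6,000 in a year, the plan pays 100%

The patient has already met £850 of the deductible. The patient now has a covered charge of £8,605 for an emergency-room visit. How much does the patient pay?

£4,877.50

Remaining deductible: £2,000 − £850 = £1,150.
That leaves £8,605 − £1,150 = £7,455 for coinsurance.
Coinsurance: £7,455 × 50% = £3,727.50.
So the patient owes £1,150 + £3,727.50 = £4,877.50 before any cap.
Total out-of-pocket so far would be £850 + £4,877.50 = £5,727.50, below the £6,000 cap — no reduction.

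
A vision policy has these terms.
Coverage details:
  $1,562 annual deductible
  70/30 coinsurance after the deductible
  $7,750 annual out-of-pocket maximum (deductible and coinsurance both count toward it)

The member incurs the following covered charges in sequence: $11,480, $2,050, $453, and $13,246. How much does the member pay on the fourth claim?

$2,461.70

#1 ($11,480): $1,562 to deductible, leaving $9,918; 30% of $9,918 = $2,975.40. Cost to member: $4,537.40. OOP to date $4,537.40.
#2 ($2,050): deductible met; 30% of $2,050 = $615. Member owes $615 (running OOP $5,152.40).
#3 ($453): deductible met; 30% of $453 = $135.90. Cost to member: $135.90. OOP to date $5,288.30.
#4 ($13,246): deductible met; 30% of $13,246 = $3,973.80. That would push OOP to $9,262.10, over the $7,750 cap, so member pays $7,750 − $5,288.30 = $2,461.70.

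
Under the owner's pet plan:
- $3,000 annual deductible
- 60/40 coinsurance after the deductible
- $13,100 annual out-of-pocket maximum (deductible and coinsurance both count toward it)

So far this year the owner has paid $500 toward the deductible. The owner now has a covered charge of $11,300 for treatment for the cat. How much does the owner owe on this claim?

$6,020

$500 of the $3,000 deductible is already met, leaving $2,500.
After the $2,500 deductible portion, $11,300 − $2,500 = $8,800 is subject to coinsurance.
Coinsurance: $8,800 × 40% = $3,520.
That puts the owner's cost at $2,500 + $3,520 = $6,020 before any cap.
Year-to-date out-of-pocket becomes $500 + $6,020 = $6,520, still under the $13,100 maximum, so no cap applies.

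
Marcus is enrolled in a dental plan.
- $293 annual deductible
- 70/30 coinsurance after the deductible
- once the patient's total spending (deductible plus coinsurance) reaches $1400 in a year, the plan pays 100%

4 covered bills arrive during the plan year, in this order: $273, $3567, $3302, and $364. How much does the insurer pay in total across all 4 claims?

Claim 1 ($273): fully absorbed by the deductible. Cost to patient: $273. OOP to date $273. Plan pays $273 − $273 = $0.
Claim 2 ($3567): deductible takes $20, $3547 remains; patient's 30% is $1064.10. Cost to patient: $1084.10. OOP to date $1357.10. Plan pays $3567 − $1084.10 = $2482.90.
Claim 3 ($3302): deductible met; 30% of $3302 = $990.60. That would push OOP to $2347.70, over the $1400 cap, so patient pays $1400 − $1357.10 = $42.90. Plan pays $3302 − $42.90 = $3259.10.
Claim 4 ($364): 30% coinsurance on $364 = $109.20. Adding that to $1400 gives $1509.20, past the $1400 cap; patient pays only $1400 − $1400 = $0. Insurer: $364 − $0 = $364.
Insurer total = bills − patient's total = $7506 − $1400 = $6106.

$6106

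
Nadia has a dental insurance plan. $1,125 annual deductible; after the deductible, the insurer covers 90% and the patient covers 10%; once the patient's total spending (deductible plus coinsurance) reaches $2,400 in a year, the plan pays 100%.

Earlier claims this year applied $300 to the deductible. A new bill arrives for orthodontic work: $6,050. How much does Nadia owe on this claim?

$1,347.50

$300 of the $1,125 deductible is already met, leaving $825.
After the $825 deductible portion, $6,050 − $825 = $5,225 is subject to coinsurance.
Patient's 10% share of $5,225 is $522.50.
That puts the patient's cost at $825 + $522.50 = $1,347.50 before any cap.
Total out-of-pocket so far would be $300 + $1,347.50 = $1,647.50, below the $2,400 cap — no reduction.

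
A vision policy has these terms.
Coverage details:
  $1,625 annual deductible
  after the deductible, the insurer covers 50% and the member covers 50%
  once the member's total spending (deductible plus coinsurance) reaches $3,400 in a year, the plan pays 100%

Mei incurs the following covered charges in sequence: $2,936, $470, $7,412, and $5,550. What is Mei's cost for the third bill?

Bill 1, $2,936: deductible takes $1,625, $1,311 remains; member's 50% is $655.50. Member pays $2,280.50; OOP now $2,280.50.
Bill 2, $470: deductible met; 50% of $470 = $235. Cost to member: $235. OOP to date $2,515.50.
Bill 3, $7,412: deductible already satisfied, so member's share is 50% × $7,412 = $3,706. That would push OOP to $6,221.50, over the $3,400 cap, so member pays $3,400 − $2,515.50 = $884.50.

$884.50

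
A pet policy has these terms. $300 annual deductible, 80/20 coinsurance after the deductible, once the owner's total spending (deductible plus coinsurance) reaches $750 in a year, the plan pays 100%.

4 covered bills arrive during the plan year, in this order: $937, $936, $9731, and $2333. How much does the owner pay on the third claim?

Claim 1 — $937: $300 finishes the deductible; $637 goes to coinsurance; coinsurance $637 × 20% = $127.40. Cost to owner: $427.40. OOP to date $427.40.
Claim 2 — $936: deductible already satisfied, so owner's share is 20% × $936 = $187.20. Owner pays $187.20; OOP now $614.60.
Claim 3 — $9731: deductible met; 20% of $9731 = $1946.20. OOP would hit $2560.80 > $750, so the cap limits the owner to $750 − $614.60 = $135.40.

$135.40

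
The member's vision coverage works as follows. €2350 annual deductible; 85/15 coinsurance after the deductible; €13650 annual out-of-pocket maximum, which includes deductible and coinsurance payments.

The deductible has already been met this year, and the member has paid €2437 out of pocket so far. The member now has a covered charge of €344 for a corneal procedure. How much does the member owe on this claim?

€51.60

The deductible is already satisfied, so the full bill goes to coinsurance.
Coinsurance: €344 × 15% = €51.60.
Total out-of-pocket so far would be €2437 + €51.60 = €2488.60, below the €13650 cap — no reduction.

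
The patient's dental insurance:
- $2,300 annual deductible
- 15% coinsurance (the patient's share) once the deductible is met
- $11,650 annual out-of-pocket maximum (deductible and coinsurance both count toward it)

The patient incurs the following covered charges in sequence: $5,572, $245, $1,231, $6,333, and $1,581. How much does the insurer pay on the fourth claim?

$5,383.05

Claim 1 ($5,572): deductible takes $2,300, $3,272 remains; 15% of $3,272 = $490.80. Patient owes $2,790.80 (running OOP $2,790.80). Plan pays $5,572 − $2,790.80 = $2,781.20.
Claim 2 ($245): deductible already satisfied, so patient's share is 15% × $245 = $36.75. Cost to patient: $36.75. OOP to date $2,827.55. Plan pays $245 − $36.75 = $208.25.
Claim 3 ($1,231): deductible already satisfied, so patient's share is 15% × $1,231 = $184.65. Patient pays $184.65; OOP now $3,012.20. Plan pays $1,231 − $184.65 = $1,046.35.
Claim 4 ($6,333): deductible already satisfied, so patient's share is 15% × $6,333 = $949.95. Patient owes $949.95 (running OOP $3,962.15). Insurer: $6,333 − $949.95 = $5,383.05.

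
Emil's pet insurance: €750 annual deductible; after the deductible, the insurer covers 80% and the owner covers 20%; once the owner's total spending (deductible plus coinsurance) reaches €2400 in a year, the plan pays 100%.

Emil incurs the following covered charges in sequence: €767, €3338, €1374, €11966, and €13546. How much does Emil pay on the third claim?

Bill 1, €767: €750 to deductible, leaving €17; coinsurance €17 × 20% = €3.40. Cost to owner: €753.40. OOP to date €753.40.
Bill 2, €3338: deductible already satisfied, so owner's share is 20% × €3338 = €667.60. Owner owes €667.60 (running OOP €1421).
Bill 3, €1374: deductible met; 20% of €1374 = €274.80. Owner owes €274.80 (running OOP €1695.80).

€274.80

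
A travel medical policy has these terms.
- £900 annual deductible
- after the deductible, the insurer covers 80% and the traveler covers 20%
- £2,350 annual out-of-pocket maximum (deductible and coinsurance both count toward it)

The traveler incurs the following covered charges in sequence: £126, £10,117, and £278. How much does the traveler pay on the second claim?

£2,224

Claim 1 (£126): all of it applies to the deductible. Cost to traveler: £126. OOP to date £126.
Claim 2 (£10,117): deductible takes £774, £9,343 remains; coinsurance £9,343 × 20% = £1,868.60. Together that's £774 + £1,868.60 = £2,642.60. Adding that to £126 gives £2,768.60, past the £2,350 cap; traveler pays only £2,350 − £126 = £2,224.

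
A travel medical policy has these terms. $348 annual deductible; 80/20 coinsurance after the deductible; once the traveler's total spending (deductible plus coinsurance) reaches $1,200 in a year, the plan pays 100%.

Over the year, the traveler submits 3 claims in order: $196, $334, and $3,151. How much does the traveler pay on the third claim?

$630.20

Claim 1 — $196: entire amount goes to the deductible. Traveler pays $196; OOP now $196.
Claim 2 — $334: $152 to deductible, leaving $182; coinsurance $182 × 20% = $36.40. Cost to traveler: $188.40. OOP to date $384.40.
Claim 3 — $3,151: deductible met; 20% of $3,151 = $630.20. Traveler owes $630.20 (running OOP $1,014.60).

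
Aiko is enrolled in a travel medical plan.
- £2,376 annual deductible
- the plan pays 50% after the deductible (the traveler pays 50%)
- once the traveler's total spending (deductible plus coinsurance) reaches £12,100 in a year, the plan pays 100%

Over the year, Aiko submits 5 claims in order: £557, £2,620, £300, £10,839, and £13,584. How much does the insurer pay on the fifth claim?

Claim 1 (£557): fully absorbed by the deductible. Traveler pays £557; OOP now £557. Insurer: £557 − £557 = £0.
Claim 2 (£2,620): deductible takes £1,819, £801 remains; coinsurance £801 × 50% = £400.50. Cost to traveler: £2,219.50. OOP to date £2,776.50. Plan pays £2,620 − £2,219.50 = £400.50.
Claim 3 (£300): 50% coinsurance on £300 = £150. Cost to traveler: £150. OOP to date £2,926.50. Insurer: £300 − £150 = £150.
Claim 4 (£10,839): 50% coinsurance on £10,839 = £5,419.50. Traveler pays £5,419.50; OOP now £8,346. Plan pays £10,839 − £5,419.50 = £5,419.50.
Claim 5 (£13,584): deductible already satisfied, so traveler's share is 50% × £13,584 = £6,792. Adding that to £8,346 gives £15,138, past the £12,100 cap; traveler pays only £12,100 − £8,346 = £3,754. Insurer: £13,584 − £3,754 = £9,830.

£9,830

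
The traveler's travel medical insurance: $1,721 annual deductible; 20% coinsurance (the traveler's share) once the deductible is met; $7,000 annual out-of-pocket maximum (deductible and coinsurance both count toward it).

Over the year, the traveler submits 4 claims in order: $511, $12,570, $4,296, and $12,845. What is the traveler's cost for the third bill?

Bill 1, $511: entire amount goes to the deductible. Traveler pays $511; OOP now $511.
Bill 2, $12,570: $1,210 finishes the deductible; $11,360 goes to coinsurance; 20% of $11,360 = $2,272. Cost to traveler: $3,482. OOP to date $3,993.
Bill 3, $4,296: deductible already satisfied, so traveler's share is 20% × $4,296 = $859.20. Traveler owes $859.20 (running OOP $4,852.20).

$859.20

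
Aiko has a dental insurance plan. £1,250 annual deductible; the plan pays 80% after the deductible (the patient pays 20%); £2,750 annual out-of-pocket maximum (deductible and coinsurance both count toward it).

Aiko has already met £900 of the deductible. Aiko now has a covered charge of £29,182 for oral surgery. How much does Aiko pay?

Remaining deductible: £1,250 − £900 = £350.
The remaining £28,832 (= £29,182 − £350) moves to coinsurance.
Patient's 20% share of £28,832 is £5,766.40.
That puts the patient's cost at £350 + £5,766.40 = £6,116.40 before any cap.
Year-to-date out-of-pocket would reach £900 + £6,116.40 = £7,016.40, above the £2,750 maximum, so the patient pays only £2,750 − £900 = £1,850.

£1,850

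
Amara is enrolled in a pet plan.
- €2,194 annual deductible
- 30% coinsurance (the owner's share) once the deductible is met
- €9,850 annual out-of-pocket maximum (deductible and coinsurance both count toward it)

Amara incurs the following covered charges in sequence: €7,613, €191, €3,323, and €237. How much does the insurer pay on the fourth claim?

#1 (€7,613): €2,194 finishes the deductible; €5,419 goes to coinsurance; coinsurance €5,419 × 30% = €1,625.70. Owner owes €3,819.70 (running OOP €3,819.70). Insurer: €7,613 − €3,819.70 = €3,793.30.
#2 (€191): deductible met; 30% of €191 = €57.30. Owner pays €57.30; OOP now €3,877. Insurer: €191 − €57.30 = €133.70.
#3 (€3,323): 30% coinsurance on €3,323 = €996.90. Owner pays €996.90; OOP now €4,873.90. Plan pays €3,323 − €996.90 = €2,326.10.
#4 (€237): deductible already satisfied, so owner's share is 30% × €237 = €71.10. Owner owes €71.10 (running OOP €4,945). Insurer: €237 − €71.10 = €165.90.

€165.90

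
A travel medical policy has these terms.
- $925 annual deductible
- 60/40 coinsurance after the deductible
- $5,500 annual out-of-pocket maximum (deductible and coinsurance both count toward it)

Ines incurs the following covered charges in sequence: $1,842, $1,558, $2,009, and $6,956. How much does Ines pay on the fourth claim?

Claim 1 — $1,842: deductible takes $925, $917 remains; coinsurance $917 × 40% = $366.80. Cost to traveler: $1,291.80. OOP to date $1,291.80.
Claim 2 — $1,558: deductible already satisfied, so traveler's share is 40% × $1,558 = $623.20. Traveler owes $623.20 (running OOP $1,915).
Claim 3 — $2,009: deductible already satisfied, so traveler's share is 40% × $2,009 = $803.60. Traveler owes $803.60 (running OOP $2,718.60).
Claim 4 — $6,956: 40% coinsurance on $6,956 = $2,782.40. Adding that to $2,718.60 gives $5,501, past the $5,500 cap; traveler pays only $5,500 − $2,718.60 = $2,781.40.

$2,781.40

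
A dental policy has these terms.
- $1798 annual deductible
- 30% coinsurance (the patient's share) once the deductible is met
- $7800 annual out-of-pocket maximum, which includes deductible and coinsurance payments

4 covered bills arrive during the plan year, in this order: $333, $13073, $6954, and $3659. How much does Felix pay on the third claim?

#1 ($333): entire amount goes to the deductible. Patient pays $333; OOP now $333.
#2 ($13073): deductible takes $1465, $11608 remains; 30% of $11608 = $3482.40. Patient owes $4947.40 (running OOP $5280.40).
#3 ($6954): 30% coinsurance on $6954 = $2086.20. Cost to patient: $2086.20. OOP to date $7366.60.

$2086.20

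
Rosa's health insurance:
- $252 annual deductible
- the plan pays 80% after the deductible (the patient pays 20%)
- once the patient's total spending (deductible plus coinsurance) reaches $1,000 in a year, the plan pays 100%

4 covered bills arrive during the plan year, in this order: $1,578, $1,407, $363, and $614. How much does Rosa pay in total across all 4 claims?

Bill 1, $1,578: $252 to deductible, leaving $1,326; coinsurance $1,326 × 20% = $265.20. Cost to patient: $517.20. OOP to date $517.20.
Bill 2, $1,407: deductible already satisfied, so patient's share is 20% × $1,407 = $281.40. Patient pays $281.40; OOP now $798.60.
Bill 3, $363: deductible met; 20% of $363 = $72.60. Cost to patient: $72.60. OOP to date $871.20.
Bill 4, $614: deductible met; 20% of $614 = $122.80. Patient owes $122.80 (running OOP $994).
Total paid by the patient: $517.20 + $281.40 + $72.60 + $122.80 = $994.

$994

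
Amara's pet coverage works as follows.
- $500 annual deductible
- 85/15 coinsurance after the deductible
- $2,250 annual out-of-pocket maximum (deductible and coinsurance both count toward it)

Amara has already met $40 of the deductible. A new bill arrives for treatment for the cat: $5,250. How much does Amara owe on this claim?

$40 of the $500 deductible is already met, leaving $460.
The remaining $4,790 (= $5,250 − $460) moves to coinsurance.
15% of $4,790 = $718.50 falls to the owner.
Owner responsibility before any cap: $460 + $718.50 = $1,178.50.
Cumulative spending $40 + $1,178.50 = $1,218.50 stays under the $2,250 maximum.

$1,178.50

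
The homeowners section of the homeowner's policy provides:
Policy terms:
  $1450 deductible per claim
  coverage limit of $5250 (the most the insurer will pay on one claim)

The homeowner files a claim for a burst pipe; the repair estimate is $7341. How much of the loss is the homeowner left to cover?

$2091

After the deductible, $7341 − $1450 = $5891 remains.
Since $5891 > $5250, the payout is capped at $5250.
The homeowner bears the rest of the original loss: $7341 − $5250 = $2091.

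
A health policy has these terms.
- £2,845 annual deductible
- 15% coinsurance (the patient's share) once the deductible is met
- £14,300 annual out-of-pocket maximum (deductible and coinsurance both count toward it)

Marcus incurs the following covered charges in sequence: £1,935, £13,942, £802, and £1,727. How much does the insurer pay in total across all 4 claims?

£13,226.85

Claim 1 — £1,935: entire amount goes to the deductible. Patient owes £1,935 (running OOP £1,935). Plan pays £1,935 − £1,935 = £0.
Claim 2 — £13,942: £910 finishes the deductible; £13,032 goes to coinsurance; coinsurance £13,032 × 15% = £1,954.80. Patient pays £2,864.80; OOP now £4,799.80. Plan pays £13,942 − £2,864.80 = £11,077.20.
Claim 3 — £802: 15% coinsurance on £802 = £120.30. Patient owes £120.30 (running OOP £4,920.10). Plan pays £802 − £120.30 = £681.70.
Claim 4 — £1,727: 15% coinsurance on £1,727 = £259.05. Patient pays £259.05; OOP now £5,179.15. Plan pays £1,727 − £259.05 = £1,467.95.
Insurer total: £0 + £11,077.20 + £681.70 + £1,467.95 = £13,226.85.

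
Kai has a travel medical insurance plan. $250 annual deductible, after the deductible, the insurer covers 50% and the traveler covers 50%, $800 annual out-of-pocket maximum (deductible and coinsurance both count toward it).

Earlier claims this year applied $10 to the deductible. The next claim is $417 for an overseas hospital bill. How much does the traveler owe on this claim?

$328.50

$10 of the $250 deductible is already met, leaving $240.
The remaining $177 (= $417 − $240) moves to coinsurance.
Coinsurance: $177 × 50% = $88.50.
That puts the traveler's cost at $240 + $88.50 = $328.50 before any cap.
Year-to-date out-of-pocket becomes $10 + $328.50 = $338.50, still under the $800 maximum, so no cap applies.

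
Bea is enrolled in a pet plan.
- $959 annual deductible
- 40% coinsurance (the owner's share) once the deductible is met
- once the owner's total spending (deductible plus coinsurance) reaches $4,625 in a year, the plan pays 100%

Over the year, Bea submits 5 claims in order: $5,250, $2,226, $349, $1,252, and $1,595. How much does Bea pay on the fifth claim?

#1 ($5,250): deductible takes $959, $4,291 remains; 40% of $4,291 = $1,716.40. Cost to owner: $2,675.40. OOP to date $2,675.40.
#2 ($2,226): 40% coinsurance on $2,226 = $890.40. Owner owes $890.40 (running OOP $3,565.80).
#3 ($349): 40% coinsurance on $349 = $139.60. Owner pays $139.60; OOP now $3,705.40.
#4 ($1,252): 40% coinsurance on $1,252 = $500.80. Cost to owner: $500.80. OOP to date $4,206.20.
#5 ($1,595): deductible already satisfied, so owner's share is 40% × $1,595 = $638. Adding that to $4,206.20 gives $4,844.20, past the $4,625 cap; owner pays only $4,625 − $4,206.20 = $418.80.

$418.80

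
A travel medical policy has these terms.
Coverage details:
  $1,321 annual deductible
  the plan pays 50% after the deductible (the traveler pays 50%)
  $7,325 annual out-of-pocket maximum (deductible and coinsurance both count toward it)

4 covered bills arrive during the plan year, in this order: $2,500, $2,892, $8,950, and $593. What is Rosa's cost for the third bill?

#1 ($2,500): $1,321 finishes the deductible; $1,179 goes to coinsurance; coinsurance $1,179 × 50% = $589.50. Cost to traveler: $1,910.50. OOP to date $1,910.50.
#2 ($2,892): 50% coinsurance on $2,892 = $1,446. Traveler pays $1,446; OOP now $3,356.50.
#3 ($8,950): deductible met; 50% of $8,950 = $4,475. That would push OOP to $7,831.50, over the $7,325 cap, so traveler pays $7,325 − $3,356.50 = $3,968.50.

$3,968.50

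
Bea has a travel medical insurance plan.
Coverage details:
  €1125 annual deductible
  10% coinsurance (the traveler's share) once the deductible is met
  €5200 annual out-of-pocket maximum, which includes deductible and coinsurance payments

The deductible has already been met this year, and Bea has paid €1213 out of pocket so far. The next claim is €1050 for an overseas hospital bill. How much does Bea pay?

The deductible is already satisfied, so the full bill goes to coinsurance.
Traveler's 10% share of €1050 is €105.
Cumulative spending €1213 + €105 = €1318 stays under the €5200 maximum.

€105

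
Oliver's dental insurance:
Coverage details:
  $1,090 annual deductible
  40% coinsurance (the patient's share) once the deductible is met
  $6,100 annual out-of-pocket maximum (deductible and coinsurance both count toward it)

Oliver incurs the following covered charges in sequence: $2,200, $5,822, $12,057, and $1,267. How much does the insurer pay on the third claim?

$9,819.80

Claim 1 — $2,200: deductible takes $1,090, $1,110 remains; 40% of $1,110 = $444. Patient pays $1,534; OOP now $1,534. Plan pays $2,200 − $1,534 = $666.
Claim 2 — $5,822: deductible already satisfied, so patient's share is 40% × $5,822 = $2,328.80. Patient owes $2,328.80 (running OOP $3,862.80). Insurer: $5,822 − $2,328.80 = $3,493.20.
Claim 3 — $12,057: 40% coinsurance on $12,057 = $4,822.80. OOP would hit $8,685.60 > $6,100, so the cap limits the patient to $6,100 − $3,862.80 = $2,237.20. Insurer: $12,057 − $2,237.20 = $9,819.80.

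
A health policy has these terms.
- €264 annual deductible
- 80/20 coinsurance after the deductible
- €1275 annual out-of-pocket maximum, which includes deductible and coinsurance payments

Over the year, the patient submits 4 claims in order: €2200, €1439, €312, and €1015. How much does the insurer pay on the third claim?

#1 (€2200): €264 to deductible, leaving €1936; patient's 20% is €387.20. Cost to patient: €651.20. OOP to date €651.20. Plan pays €2200 − €651.20 = €1548.80.
#2 (€1439): deductible met; 20% of €1439 = €287.80. Patient pays €287.80; OOP now €939. Insurer: €1439 − €287.80 = €1151.20.
#3 (€312): 20% coinsurance on €312 = €62.40. Patient pays €62.40; OOP now €1001.40. Insurer: €312 − €62.40 = €249.60.

€249.60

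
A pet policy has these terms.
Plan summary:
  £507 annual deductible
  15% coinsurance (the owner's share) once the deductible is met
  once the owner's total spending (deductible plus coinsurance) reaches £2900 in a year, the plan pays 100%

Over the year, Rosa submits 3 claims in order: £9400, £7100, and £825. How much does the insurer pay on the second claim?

£6040.95

Bill 1, £9400: £507 finishes the deductible; £8893 goes to coinsurance; owner's 15% is £1333.95. Cost to owner: £1840.95. OOP to date £1840.95. Insurer: £9400 − £1840.95 = £7559.05.
Bill 2, £7100: deductible met; 15% of £7100 = £1065. That would push OOP to £2905.95, over the £2900 cap, so owner pays £2900 − £1840.95 = £1059.05. Plan pays £7100 − £1059.05 = £6040.95.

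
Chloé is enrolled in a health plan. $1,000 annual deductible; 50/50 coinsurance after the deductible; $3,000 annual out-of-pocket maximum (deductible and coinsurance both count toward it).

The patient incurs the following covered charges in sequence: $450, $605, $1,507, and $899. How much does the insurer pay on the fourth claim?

$449.50

#1 ($450): fully absorbed by the deductible. Cost to patient: $450. OOP to date $450. Plan pays $450 − $450 = $0.
#2 ($605): $550 to deductible, leaving $55; 50% of $55 = $27.50. Cost to patient: $577.50. OOP to date $1,027.50. Plan pays $605 − $577.50 = $27.50.
#3 ($1,507): deductible already satisfied, so patient's share is 50% × $1,507 = $753.50. Patient pays $753.50; OOP now $1,781. Insurer: $1,507 − $753.50 = $753.50.
#4 ($899): 50% coinsurance on $899 = $449.50. Cost to patient: $449.50. OOP to date $2,230.50. Insurer: $899 − $449.50 = $449.50.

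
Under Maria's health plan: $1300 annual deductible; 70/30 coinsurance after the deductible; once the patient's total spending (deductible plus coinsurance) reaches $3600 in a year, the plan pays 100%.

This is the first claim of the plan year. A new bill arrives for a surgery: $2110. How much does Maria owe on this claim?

Deductible not yet touched, so the first $1300 of the bill goes to the deductible.
The remaining $810 (= $2110 − $1300) moves to coinsurance.
30% of $810 = $243 falls to the patient.
That puts the patient's cost at $1300 + $243 = $1543 before any cap.
Cumulative spending $0 + $1543 = $1543 stays under the $3600 maximum.

$1543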